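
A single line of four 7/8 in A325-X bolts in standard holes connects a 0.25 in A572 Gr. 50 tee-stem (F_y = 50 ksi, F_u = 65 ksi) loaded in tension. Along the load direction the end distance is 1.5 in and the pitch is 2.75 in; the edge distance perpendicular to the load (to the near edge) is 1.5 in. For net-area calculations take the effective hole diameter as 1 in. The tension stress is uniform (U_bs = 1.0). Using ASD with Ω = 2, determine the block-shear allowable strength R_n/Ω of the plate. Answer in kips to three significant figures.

Shear plane L_v = 1.5 + 3·2.75 = 9.75 in; A_gv = 9.75 × 0.25 = 2.438 in².
A_nv = (9.75 − 3.5·1) × 0.25 = 1.562 in².
A_nt = (1.5 − 0.5·1) × 0.25 = 0.25 in².
0.6 F_u A_nv = 60.94 kips; 0.6 F_y A_gv = 73.12 kips → shear rupture governs the shear term.
R_n = 60.94 + 1.0 × 65 × 0.25 = 77.19 kips.
Allowable strength R_n/Ω = 77.19 / 2 = 38.6 kips.

38.6 kips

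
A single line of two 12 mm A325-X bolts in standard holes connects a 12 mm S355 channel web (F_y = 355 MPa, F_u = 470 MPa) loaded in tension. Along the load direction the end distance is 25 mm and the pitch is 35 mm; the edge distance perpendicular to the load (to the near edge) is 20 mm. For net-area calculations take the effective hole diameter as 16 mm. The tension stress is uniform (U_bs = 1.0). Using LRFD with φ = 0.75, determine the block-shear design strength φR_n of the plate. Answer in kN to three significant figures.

Shear plane L_v = 25 + 1·35 = 60 mm; A_gv = 60 × 12 = 720 mm².
A_nv = (60 − 1.5·16) × 12 = 432 mm².
A_nt = (20 − 0.5·16) × 12 = 144 mm².
0.6 F_u A_nv = 121.8 kN; 0.6 F_y A_gv = 153.4 kN → shear rupture governs the shear term.
R_n = 121.8 + 1.0 × 470 × 144 / 1000 = 189.5 kN.
Design strength φR_n = 0.75 × 189.5 = 142 kN.

142 kN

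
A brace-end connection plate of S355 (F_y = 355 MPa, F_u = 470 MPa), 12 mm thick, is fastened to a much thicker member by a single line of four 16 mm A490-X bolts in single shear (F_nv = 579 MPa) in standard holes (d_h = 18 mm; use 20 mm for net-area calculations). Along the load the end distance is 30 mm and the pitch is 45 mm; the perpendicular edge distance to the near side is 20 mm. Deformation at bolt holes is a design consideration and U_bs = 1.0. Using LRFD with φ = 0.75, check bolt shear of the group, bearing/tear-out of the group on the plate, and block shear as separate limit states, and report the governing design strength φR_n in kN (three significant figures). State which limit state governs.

Bolt shear: A_b = π·16²/4 = 201.1 mm²; R_n = 579 × 201.1 × 4 × 1 / 1000 = 465.7 kN → 0.75 × 465.7 = 349 kN.
Bearing: edge l_c = 21, r_n = 142.1 kN; interior l_c = 27, r_n = 182.7 kN; R_n = 142.1 + 3·182.7 = 690.3 kN → 518 kN.
Block shear: A_gv = 1980, A_nv = 1140, A_nt = 120 mm²; R_n = min(0.6F_uA_nv, 0.6F_yA_gv) + U_bs·F_u·A_nt = 377.9 kN → 283 kN.
Block shear governs: 283 kN.

283 kN (block shear governs)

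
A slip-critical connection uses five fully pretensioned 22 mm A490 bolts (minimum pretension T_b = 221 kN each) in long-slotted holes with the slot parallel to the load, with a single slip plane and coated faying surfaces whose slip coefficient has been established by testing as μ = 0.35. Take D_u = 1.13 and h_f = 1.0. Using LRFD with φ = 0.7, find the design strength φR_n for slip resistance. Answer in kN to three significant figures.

R_n = μ · D_u · h_f · T_b · n_s · n_b = 0.35 × 1.13 × 1.0 × 221 × 1 × 5 = 437 kN.
Design strength φR_n = 0.7 × 437 = 306 kN.

306 kN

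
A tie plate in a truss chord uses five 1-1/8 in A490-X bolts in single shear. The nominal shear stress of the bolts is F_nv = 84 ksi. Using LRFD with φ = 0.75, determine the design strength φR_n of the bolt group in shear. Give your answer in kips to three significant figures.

A_b = π × 1.125² / 4 = 0.994 in².
R_n = F_nv · A_b · n · n_s = 84 × 0.994 × 5 × 1 = 417.5 kips.
Design strength φR_n = 0.75 × 417.5 = 313 kips.

313 kips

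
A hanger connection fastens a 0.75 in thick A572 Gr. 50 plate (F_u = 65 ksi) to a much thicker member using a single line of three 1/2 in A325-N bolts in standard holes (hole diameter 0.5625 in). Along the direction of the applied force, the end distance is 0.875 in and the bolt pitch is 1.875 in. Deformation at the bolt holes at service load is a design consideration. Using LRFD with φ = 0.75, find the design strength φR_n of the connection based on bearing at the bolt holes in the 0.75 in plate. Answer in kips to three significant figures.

114 kips

Per bolt r_n = 1.2 l_c t F_u ≤ 2.4 d t F_u; upper limit = 2.4 × 0.5 × 0.75 × 65 = 58.5 kips.
Edge bolt: l_c = 0.875 − 0.5625/2 = 0.5938 in → 1.2 × 0.5938 × 0.75 × 65 = 34.73 → r_n = 34.73 kips.
Interior bolts: l_c = 1.875 − 0.5625 = 1.312 in → 1.2 × 1.312 × 0.75 × 65 = 76.78 → r_n = 58.5 kips.
R_n = 1 × 34.73 + 2 × 58.5 = 151.7 kips.
Design strength φR_n = 0.75 × 151.7 = 114 kips.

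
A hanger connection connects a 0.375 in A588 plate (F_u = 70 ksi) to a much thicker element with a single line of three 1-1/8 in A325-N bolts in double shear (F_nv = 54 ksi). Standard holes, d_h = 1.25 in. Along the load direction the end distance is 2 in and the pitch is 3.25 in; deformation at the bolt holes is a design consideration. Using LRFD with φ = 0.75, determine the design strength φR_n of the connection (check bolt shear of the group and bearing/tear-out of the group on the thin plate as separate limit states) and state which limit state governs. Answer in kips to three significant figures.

127 kips (bearing governs)

Bolt shear: A_b = π·1.125²/4 = 0.994 in²; R_n = 54 × 0.994 × 3 × 2 = 322.1 kips → 0.75 × 322.1 = 242 kips.
Bearing (1.2 l_c t F_u ≤ 2.4 d t F_u): upper limit = 2.4·1.125·0.375·70 = 70.88 kips.
  Edge l_c = 2 − 1.25/2 = 1.375 → r_n = 43.31 kips; interior l_c = 3.25 − 1.25 = 2 → r_n = 63 kips.
  R_n,bearing = 1·43.31 + 2·63 = 169.3 kips → 0.75 × 169.3 = 127 kips.
Bearing governs: 127 kips.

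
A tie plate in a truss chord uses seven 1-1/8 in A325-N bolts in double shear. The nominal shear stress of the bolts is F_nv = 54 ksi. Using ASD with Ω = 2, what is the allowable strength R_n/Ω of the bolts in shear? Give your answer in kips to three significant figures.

376 kips

A_b = π × 1.125² / 4 = 0.994 in².
R_n = F_nv · A_b · n · n_s = 54 × 0.994 × 7 × 2 = 751.5 kips.
Allowable strength R_n/Ω = 751.5 / 2 = 376 kips.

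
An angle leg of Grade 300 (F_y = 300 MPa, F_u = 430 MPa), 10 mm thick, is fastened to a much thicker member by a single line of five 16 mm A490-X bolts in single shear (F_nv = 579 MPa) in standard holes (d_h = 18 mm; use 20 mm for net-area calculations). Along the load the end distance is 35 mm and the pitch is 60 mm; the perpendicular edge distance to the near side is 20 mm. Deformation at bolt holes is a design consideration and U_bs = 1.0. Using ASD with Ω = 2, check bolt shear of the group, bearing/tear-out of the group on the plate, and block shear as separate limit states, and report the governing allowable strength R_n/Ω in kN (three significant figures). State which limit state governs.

Bolt shear: A_b = π·16²/4 = 201.1 mm²; R_n = 579 × 201.1 × 5 × 1 / 1000 = 582.1 kN → 582.1 / 2 = 291 kN.
Bearing: edge l_c = 26, r_n = 134.2 kN; interior l_c = 42, r_n = 165.1 kN; R_n = 134.2 + 4·165.1 = 794.6 kN → 397 kN.
Block shear: A_gv = 2750, A_nv = 1850, A_nt = 100 mm²; R_n = min(0.6F_uA_nv, 0.6F_yA_gv) + U_bs·F_u·A_nt = 520.3 kN → 260 kN.
Block shear governs: 260 kN.

260 kN (block shear governs)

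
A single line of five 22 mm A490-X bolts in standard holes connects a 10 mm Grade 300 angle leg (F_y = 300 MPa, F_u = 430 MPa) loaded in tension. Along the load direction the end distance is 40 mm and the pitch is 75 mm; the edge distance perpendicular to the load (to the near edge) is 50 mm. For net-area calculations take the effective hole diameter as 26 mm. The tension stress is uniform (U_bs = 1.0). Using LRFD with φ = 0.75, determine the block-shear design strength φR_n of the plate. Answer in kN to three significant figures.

551 kN

Shear plane L_v = 40 + 4·75 = 340 mm; A_gv = 340 × 10 = 3400 mm².
A_nv = (340 − 4.5·26) × 10 = 2230 mm².
A_nt = (50 − 0.5·26) × 10 = 370 mm².
0.6 F_u A_nv = 575.3 kN; 0.6 F_y A_gv = 612 kN → shear rupture governs the shear term.
R_n = 575.3 + 1.0 × 430 × 370 / 1000 = 734.4 kN.
Design strength φR_n = 0.75 × 734.4 = 551 kN.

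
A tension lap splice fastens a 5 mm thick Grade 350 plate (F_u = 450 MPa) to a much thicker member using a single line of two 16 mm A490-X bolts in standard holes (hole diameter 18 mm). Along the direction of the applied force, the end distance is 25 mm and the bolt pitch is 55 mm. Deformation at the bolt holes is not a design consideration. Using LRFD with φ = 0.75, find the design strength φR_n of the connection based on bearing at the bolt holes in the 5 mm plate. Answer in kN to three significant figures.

122 kN

Per bolt r_n = 1.5 l_c t F_u ≤ 3.0 d t F_u; upper limit = 3.0 × 16 × 5 × 450 / 1000 = 108 kN.
Edge bolt: l_c = 25 − 18/2 = 16 mm → 1.5 × 16 × 5 × 450 / 1000 = 54 → r_n = 54 kN.
Interior bolts: l_c = 55 − 18 = 37 mm → 1.5 × 37 × 5 × 450 / 1000 = 124.9 → r_n = 108 kN.
R_n = 1 × 54 + 1 × 108 = 162 kN.
Design strength φR_n = 0.75 × 162 = 122 kN.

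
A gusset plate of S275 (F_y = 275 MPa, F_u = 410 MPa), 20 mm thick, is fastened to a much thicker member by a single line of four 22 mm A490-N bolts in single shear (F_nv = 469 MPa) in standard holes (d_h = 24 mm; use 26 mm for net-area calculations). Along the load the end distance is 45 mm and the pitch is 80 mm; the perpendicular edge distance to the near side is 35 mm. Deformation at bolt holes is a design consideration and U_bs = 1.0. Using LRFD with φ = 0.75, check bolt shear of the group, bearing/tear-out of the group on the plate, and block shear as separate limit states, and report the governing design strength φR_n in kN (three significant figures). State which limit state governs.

535 kN (bolt shear governs)

Bolt shear: A_b = π·22²/4 = 380.1 mm²; R_n = 469 × 380.1 × 4 × 1 / 1000 = 713.1 kN → 0.75 × 713.1 = 535 kN.
Bearing: edge l_c = 33, r_n = 324.7 kN; interior l_c = 56, r_n = 433 kN; R_n = 324.7 + 3·433 = 1624 kN → 1220 kN.
Block shear: A_gv = 5700, A_nv = 3880, A_nt = 440 mm²; R_n = min(0.6F_uA_nv, 0.6F_yA_gv) + U_bs·F_u·A_nt = 1121 kN → 841 kN.
Bolt shear governs: 535 kN.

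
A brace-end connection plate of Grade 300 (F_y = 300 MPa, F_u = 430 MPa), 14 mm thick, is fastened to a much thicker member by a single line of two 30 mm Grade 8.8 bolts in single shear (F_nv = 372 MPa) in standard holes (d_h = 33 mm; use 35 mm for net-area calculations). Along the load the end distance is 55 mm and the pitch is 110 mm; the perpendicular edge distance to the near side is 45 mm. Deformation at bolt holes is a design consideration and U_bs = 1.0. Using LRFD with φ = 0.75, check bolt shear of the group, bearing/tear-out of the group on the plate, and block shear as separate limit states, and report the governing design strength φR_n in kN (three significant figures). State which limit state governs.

394 kN (bolt shear governs)

Bolt shear: A_b = π·30²/4 = 706.9 mm²; R_n = 372 × 706.9 × 2 × 1 / 1000 = 525.9 kN → 0.75 × 525.9 = 394 kN.
Bearing: edge l_c = 38.5, r_n = 278.1 kN; interior l_c = 77, r_n = 433.4 kN; R_n = 278.1 + 1·433.4 = 711.6 kN → 534 kN.
Block shear: A_gv = 2310, A_nv = 1575, A_nt = 385 mm²; R_n = min(0.6F_uA_nv, 0.6F_yA_gv) + U_bs·F_u·A_nt = 571.9 kN → 429 kN.
Bolt shear governs: 394 kN.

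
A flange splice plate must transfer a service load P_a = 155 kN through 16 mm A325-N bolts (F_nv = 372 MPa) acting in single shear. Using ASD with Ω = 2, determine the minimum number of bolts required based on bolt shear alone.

A_b = π·16²/4 = 201.1 mm².
Per-bolt allowable strength R_n/Ω = 372 × 201.1 × 1 / 1000 / 2 = 37.4 kN.
n ≥ 155 / 37.4 = 4.145 → use 5 bolts.

5 bolts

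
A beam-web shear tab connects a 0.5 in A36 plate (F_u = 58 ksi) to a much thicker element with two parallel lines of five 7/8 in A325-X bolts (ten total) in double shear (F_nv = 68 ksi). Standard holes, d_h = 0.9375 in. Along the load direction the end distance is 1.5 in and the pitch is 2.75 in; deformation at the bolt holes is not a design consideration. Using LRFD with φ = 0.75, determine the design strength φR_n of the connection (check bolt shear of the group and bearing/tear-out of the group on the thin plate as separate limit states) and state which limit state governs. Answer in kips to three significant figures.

Bolt shear: A_b = π·0.875²/4 = 0.6013 in²; R_n = 68 × 0.6013 × 10 × 2 = 817.8 kips → 0.75 × 817.8 = 613 kips.
Bearing (1.5 l_c t F_u ≤ 3.0 d t F_u): upper limit = 3.0·0.875·0.5·58 = 76.12 kips.
  Edge l_c = 1.5 − 0.9375/2 = 1.031 → r_n = 44.86 kips; interior l_c = 2.75 − 0.9375 = 1.812 → r_n = 76.12 kips.
  R_n,bearing = 2·44.86 + 8·76.12 = 698.7 kips → 0.75 × 698.7 = 524 kips.
Bearing governs: 524 kips.

524 kips (bearing governs)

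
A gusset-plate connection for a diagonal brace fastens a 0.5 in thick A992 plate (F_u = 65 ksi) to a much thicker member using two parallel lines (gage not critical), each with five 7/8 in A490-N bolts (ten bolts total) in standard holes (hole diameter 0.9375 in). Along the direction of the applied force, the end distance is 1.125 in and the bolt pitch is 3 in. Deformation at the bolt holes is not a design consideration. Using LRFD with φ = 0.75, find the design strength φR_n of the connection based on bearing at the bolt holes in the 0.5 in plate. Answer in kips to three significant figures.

Per bolt r_n = 1.5 l_c t F_u ≤ 3.0 d t F_u; upper limit = 3.0 × 0.875 × 0.5 × 65 = 85.31 kips.
Edge bolt: l_c = 1.125 − 0.9375/2 = 0.6562 in → 1.5 × 0.6562 × 0.5 × 65 = 31.99 → r_n = 31.99 kips.
Interior bolts: l_c = 3 − 0.9375 = 2.062 in → 1.5 × 2.062 × 0.5 × 65 = 100.5 → r_n = 85.31 kips.
R_n = 2 × 31.99 + 8 × 85.31 = 746.5 kips.
Design strength φR_n = 0.75 × 746.5 = 560 kips.

560 kips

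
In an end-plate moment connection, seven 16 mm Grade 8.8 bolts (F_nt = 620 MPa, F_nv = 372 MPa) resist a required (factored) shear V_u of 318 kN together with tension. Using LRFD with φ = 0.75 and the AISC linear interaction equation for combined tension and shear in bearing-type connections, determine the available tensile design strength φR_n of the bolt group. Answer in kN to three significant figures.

321 kN

A_b = π·16²/4 = 201.1 mm²; f_rv = 318 × 1000 / (7 × 201.1) = 225.9 MPa.
F'_nt = 1.3 F_nt − (F_nt / φF_nv) f_rv = 1.3·620 − (620/(0.75·372))·225.9 = 303.9 MPa, capped at F_nt → F'_nt = 303.9 MPa.
R_n = F'_nt · A_b · n = 303.9 × 201.1 × 7 / 1000 = 427.7 kN.
Design strength φR_n = 0.75 × 427.7 = 321 kN.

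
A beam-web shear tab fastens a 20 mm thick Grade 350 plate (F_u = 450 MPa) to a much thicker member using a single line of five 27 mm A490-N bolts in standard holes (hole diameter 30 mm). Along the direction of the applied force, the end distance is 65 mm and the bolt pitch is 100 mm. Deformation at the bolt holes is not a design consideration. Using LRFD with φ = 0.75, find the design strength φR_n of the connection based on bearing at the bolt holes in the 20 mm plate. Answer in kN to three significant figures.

2690 kN

Per bolt r_n = 1.5 l_c t F_u ≤ 3.0 d t F_u; upper limit = 3.0 × 27 × 20 × 450 / 1000 = 729 kN.
Edge bolt: l_c = 65 − 30/2 = 50 mm → 1.5 × 50 × 20 × 450 / 1000 = 675 → r_n = 675 kN.
Interior bolts: l_c = 100 − 30 = 70 mm → 1.5 × 70 × 20 × 450 / 1000 = 945 → r_n = 729 kN.
R_n = 1 × 675 + 4 × 729 = 3591 kN.
Design strength φR_n = 0.75 × 3591 = 2690 kN.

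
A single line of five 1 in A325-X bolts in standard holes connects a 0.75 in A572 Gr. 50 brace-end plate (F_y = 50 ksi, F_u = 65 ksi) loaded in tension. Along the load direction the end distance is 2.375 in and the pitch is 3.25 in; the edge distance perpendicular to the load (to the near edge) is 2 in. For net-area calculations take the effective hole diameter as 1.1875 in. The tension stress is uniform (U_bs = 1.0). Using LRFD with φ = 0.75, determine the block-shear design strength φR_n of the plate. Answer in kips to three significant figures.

271 kips

Shear plane L_v = 2.375 + 4·3.25 = 15.38 in; A_gv = 15.38 × 0.75 = 11.53 in².
A_nv = (15.38 − 4.5·1.1875) × 0.75 = 7.523 in².
A_nt = (2 − 0.5·1.1875) × 0.75 = 1.055 in².
0.6 F_u A_nv = 293.4 kips; 0.6 F_y A_gv = 345.9 kips → shear rupture governs the shear term.
R_n = 293.4 + 1.0 × 65 × 1.055 = 362 kips.
Design strength φR_n = 0.75 × 362 = 271 kips.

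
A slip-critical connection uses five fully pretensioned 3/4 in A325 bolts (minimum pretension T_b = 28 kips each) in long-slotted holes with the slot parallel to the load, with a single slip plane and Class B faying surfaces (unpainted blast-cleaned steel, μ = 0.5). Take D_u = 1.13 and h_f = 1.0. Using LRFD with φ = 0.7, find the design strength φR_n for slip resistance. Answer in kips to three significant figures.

R_n = μ · D_u · h_f · T_b · n_s · n_b = 0.5 × 1.13 × 1.0 × 28 × 1 × 5 = 79.1 kips.
Design strength φR_n = 0.7 × 79.1 = 55.4 kips.

55.4 kips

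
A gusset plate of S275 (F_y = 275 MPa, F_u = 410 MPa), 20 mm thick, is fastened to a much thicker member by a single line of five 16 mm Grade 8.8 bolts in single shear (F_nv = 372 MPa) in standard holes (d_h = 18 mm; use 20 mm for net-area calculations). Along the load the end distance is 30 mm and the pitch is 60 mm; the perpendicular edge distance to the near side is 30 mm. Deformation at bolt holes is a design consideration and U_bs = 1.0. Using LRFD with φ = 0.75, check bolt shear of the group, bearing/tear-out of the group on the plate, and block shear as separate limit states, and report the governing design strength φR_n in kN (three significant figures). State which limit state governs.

Bolt shear: A_b = π·16²/4 = 201.1 mm²; R_n = 372 × 201.1 × 5 × 1 / 1000 = 374 kN → 0.75 × 374 = 280 kN.
Bearing: edge l_c = 21, r_n = 206.6 kN; interior l_c = 42, r_n = 314.9 kN; R_n = 206.6 + 4·314.9 = 1466 kN → 1100 kN.
Block shear: A_gv = 5400, A_nv = 3600, A_nt = 400 mm²; R_n = min(0.6F_uA_nv, 0.6F_yA_gv) + U_bs·F_u·A_nt = 1050 kN → 787 kN.
Bolt shear governs: 280 kN.

280 kN (bolt shear governs)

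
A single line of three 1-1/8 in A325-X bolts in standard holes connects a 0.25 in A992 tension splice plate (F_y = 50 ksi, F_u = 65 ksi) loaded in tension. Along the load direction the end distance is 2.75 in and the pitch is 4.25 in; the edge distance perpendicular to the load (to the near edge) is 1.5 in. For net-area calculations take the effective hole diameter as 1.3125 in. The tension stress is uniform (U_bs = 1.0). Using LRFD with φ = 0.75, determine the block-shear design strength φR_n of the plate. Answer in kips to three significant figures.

68.6 kips

Shear plane L_v = 2.75 + 2·4.25 = 11.25 in; A_gv = 11.25 × 0.25 = 2.812 in².
A_nv = (11.25 − 2.5·1.3125) × 0.25 = 1.992 in².
A_nt = (1.5 − 0.5·1.3125) × 0.25 = 0.2109 in².
0.6 F_u A_nv = 77.7 kips; 0.6 F_y A_gv = 84.38 kips → shear rupture governs the shear term.
R_n = 77.7 + 1.0 × 65 × 0.2109 = 91.41 kips.
Design strength φR_n = 0.75 × 91.41 = 68.6 kips.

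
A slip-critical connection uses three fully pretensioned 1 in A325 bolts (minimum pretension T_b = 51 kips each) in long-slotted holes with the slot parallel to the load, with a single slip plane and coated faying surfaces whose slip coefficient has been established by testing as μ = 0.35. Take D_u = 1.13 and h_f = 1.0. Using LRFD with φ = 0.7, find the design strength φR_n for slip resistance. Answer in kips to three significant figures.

42.4 kips

R_n = μ · D_u · h_f · T_b · n_s · n_b = 0.35 × 1.13 × 1.0 × 51 × 1 × 3 = 60.51 kips.
Design strength φR_n = 0.7 × 60.51 = 42.4 kips.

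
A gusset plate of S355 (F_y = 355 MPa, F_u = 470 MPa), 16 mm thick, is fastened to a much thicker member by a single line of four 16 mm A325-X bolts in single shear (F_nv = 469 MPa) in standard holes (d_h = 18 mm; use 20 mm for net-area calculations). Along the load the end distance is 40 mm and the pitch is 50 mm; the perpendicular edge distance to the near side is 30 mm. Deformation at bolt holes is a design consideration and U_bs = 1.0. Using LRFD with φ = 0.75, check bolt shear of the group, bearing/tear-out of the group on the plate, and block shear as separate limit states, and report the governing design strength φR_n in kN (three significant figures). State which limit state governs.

283 kN (bolt shear governs)

Bolt shear: A_b = π·16²/4 = 201.1 mm²; R_n = 469 × 201.1 × 4 × 1 / 1000 = 377.2 kN → 0.75 × 377.2 = 283 kN.
Bearing: edge l_c = 31, r_n = 279.7 kN; interior l_c = 32, r_n = 288.8 kN; R_n = 279.7 + 3·288.8 = 1146 kN → 860 kN.
Block shear: A_gv = 3040, A_nv = 1920, A_nt = 320 mm²; R_n = min(0.6F_uA_nv, 0.6F_yA_gv) + U_bs·F_u·A_nt = 691.8 kN → 519 kN.
Bolt shear governs: 283 kN.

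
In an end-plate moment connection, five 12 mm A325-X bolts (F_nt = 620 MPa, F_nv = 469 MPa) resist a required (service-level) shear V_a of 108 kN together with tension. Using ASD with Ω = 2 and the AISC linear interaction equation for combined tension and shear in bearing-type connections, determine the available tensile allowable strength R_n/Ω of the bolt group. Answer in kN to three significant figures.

A_b = π·12²/4 = 113.1 mm²; f_rv = 108 × 1000 / (5 × 113.1) = 191 MPa.
F'_nt = 1.3 F_nt − (Ω F_nt / F_nv) f_rv = 1.3·620 − (2·620/469)·191 = 301 MPa, capped at F_nt → F'_nt = 301 MPa.
R_n = F'_nt · A_b · n = 301 × 113.1 × 5 / 1000 = 170.2 kN.
Allowable strength R_n/Ω = 170.2 / 2 = 85.1 kN.

85.1 kN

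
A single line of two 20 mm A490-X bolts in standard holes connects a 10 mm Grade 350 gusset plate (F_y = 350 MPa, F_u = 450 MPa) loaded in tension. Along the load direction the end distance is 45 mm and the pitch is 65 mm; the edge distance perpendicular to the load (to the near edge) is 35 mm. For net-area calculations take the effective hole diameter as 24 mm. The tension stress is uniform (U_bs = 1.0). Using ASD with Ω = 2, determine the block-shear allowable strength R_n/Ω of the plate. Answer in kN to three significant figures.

152 kN

Shear plane L_v = 45 + 1·65 = 110 mm; A_gv = 110 × 10 = 1100 mm².
A_nv = (110 − 1.5·24) × 10 = 740 mm².
A_nt = (35 − 0.5·24) × 10 = 230 mm².
0.6 F_u A_nv = 199.8 kN; 0.6 F_y A_gv = 231 kN → shear rupture governs the shear term.
R_n = 199.8 + 1.0 × 450 × 230 / 1000 = 303.3 kN.
Allowable strength R_n/Ω = 303.3 / 2 = 152 kN.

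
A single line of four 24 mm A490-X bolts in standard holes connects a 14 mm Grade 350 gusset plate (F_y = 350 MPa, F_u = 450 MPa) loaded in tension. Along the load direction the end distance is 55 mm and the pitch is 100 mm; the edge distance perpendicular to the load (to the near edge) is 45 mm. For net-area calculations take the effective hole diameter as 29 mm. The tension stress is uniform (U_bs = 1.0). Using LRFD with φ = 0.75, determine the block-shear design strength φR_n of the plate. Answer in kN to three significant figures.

863 kN

Shear plane L_v = 55 + 3·100 = 355 mm; A_gv = 355 × 14 = 4970 mm².
A_nv = (355 − 3.5·29) × 14 = 3549 mm².
A_nt = (45 − 0.5·29) × 14 = 427 mm².
0.6 F_u A_nv = 958.2 kN; 0.6 F_y A_gv = 1044 kN → shear rupture governs the shear term.
R_n = 958.2 + 1.0 × 450 × 427 / 1000 = 1150 kN.
Design strength φR_n = 0.75 × 1150 = 863 kN.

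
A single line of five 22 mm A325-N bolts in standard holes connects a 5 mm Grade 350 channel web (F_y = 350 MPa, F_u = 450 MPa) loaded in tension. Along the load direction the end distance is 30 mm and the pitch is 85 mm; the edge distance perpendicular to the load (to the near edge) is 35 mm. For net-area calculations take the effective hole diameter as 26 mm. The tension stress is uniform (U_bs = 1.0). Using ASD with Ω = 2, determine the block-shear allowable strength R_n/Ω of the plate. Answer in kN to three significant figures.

Shear plane L_v = 30 + 4·85 = 370 mm; A_gv = 370 × 5 = 1850 mm².
A_nv = (370 − 4.5·26) × 5 = 1265 mm².
A_nt = (35 − 0.5·26) × 5 = 110 mm².
0.6 F_u A_nv = 341.6 kN; 0.6 F_y A_gv = 388.5 kN → shear rupture governs the shear term.
R_n = 341.6 + 1.0 × 450 × 110 / 1000 = 391.1 kN.
Allowable strength R_n/Ω = 391.1 / 2 = 196 kN.

196 kN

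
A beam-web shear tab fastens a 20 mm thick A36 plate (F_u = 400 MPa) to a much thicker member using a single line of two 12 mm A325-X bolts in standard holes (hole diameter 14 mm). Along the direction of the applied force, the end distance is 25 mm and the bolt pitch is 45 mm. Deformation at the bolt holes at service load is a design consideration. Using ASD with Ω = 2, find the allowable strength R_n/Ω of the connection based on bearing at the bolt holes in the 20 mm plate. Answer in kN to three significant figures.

202 kN

Per bolt r_n = 1.2 l_c t F_u ≤ 2.4 d t F_u; upper limit = 2.4 × 12 × 20 × 400 / 1000 = 230.4 kN.
Edge bolt: l_c = 25 − 14/2 = 18 mm → 1.2 × 18 × 20 × 400 / 1000 = 172.8 → r_n = 172.8 kN.
Interior bolts: l_c = 45 − 14 = 31 mm → 1.2 × 31 × 20 × 400 / 1000 = 297.6 → r_n = 230.4 kN.
R_n = 1 × 172.8 + 1 × 230.4 = 403.2 kN.
Allowable strength R_n/Ω = 403.2 / 2 = 202 kN.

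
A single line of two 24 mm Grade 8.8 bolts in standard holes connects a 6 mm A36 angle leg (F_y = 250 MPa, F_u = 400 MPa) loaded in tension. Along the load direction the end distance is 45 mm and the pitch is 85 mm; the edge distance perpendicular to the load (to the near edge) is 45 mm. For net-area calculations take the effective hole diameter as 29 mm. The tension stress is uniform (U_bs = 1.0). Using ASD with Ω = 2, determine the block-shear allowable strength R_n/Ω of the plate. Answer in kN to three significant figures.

Shear plane L_v = 45 + 1·85 = 130 mm; A_gv = 130 × 6 = 780 mm².
A_nv = (130 − 1.5·29) × 6 = 519 mm².
A_nt = (45 − 0.5·29) × 6 = 183 mm².
0.6 F_u A_nv = 124.6 kN; 0.6 F_y A_gv = 117 kN → shear yielding governs the shear term.
R_n = 117 + 1.0 × 400 × 183 / 1000 = 190.2 kN.
Allowable strength R_n/Ω = 190.2 / 2 = 95.1 kN.

95.1 kN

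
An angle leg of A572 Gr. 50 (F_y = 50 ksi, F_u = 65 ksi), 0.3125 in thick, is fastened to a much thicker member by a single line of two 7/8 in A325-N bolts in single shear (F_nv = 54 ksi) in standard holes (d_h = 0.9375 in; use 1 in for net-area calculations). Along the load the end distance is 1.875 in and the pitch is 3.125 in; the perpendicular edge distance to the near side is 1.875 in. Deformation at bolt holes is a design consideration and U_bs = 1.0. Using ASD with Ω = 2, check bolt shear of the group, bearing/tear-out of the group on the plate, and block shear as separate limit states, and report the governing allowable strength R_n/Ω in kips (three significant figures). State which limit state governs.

Bolt shear: A_b = π·0.875²/4 = 0.6013 in²; R_n = 54 × 0.6013 × 2 × 1 = 64.94 kips → 64.94 / 2 = 32.5 kips.
Bearing: edge l_c = 1.406, r_n = 34.28 kips; interior l_c = 2.188, r_n = 42.66 kips; R_n = 34.28 + 1·42.66 = 76.93 kips → 38.5 kips.
Block shear: A_gv = 1.562, A_nv = 1.094, A_nt = 0.4297 in²; R_n = min(0.6F_uA_nv, 0.6F_yA_gv) + U_bs·F_u·A_nt = 70.59 kips → 35.3 kips.
Bolt shear governs: 32.5 kips.

32.5 kips (bolt shear governs)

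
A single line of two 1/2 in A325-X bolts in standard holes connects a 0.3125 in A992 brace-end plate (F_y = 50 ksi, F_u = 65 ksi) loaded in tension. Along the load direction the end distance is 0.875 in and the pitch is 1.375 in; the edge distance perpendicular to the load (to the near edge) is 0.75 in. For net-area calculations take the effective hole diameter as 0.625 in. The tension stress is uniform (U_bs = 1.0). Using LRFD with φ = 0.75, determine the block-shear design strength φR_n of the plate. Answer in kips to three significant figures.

18.7 kips

Shear plane L_v = 0.875 + 1·1.375 = 2.25 in; A_gv = 2.25 × 0.3125 = 0.7031 in².
A_nv = (2.25 − 1.5·0.625) × 0.3125 = 0.4102 in².
A_nt = (0.75 − 0.5·0.625) × 0.3125 = 0.1367 in².
0.6 F_u A_nv = 16 kips; 0.6 F_y A_gv = 21.09 kips → shear rupture governs the shear term.
R_n = 16 + 1.0 × 65 × 0.1367 = 24.88 kips.
Design strength φR_n = 0.75 × 24.88 = 18.7 kips.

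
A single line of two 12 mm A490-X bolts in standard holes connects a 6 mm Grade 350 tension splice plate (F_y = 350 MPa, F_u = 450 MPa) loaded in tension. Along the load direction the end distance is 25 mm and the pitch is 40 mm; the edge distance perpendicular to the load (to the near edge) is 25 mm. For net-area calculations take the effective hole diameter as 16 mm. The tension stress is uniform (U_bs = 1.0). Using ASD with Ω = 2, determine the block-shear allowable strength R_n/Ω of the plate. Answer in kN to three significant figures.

56.2 kN

Shear plane L_v = 25 + 1·40 = 65 mm; A_gv = 65 × 6 = 390 mm².
A_nv = (65 − 1.5·16) × 6 = 246 mm².
A_nt = (25 − 0.5·16) × 6 = 102 mm².
0.6 F_u A_nv = 66.42 kN; 0.6 F_y A_gv = 81.9 kN → shear rupture governs the shear term.
R_n = 66.42 + 1.0 × 450 × 102 / 1000 = 112.3 kN.
Allowable strength R_n/Ω = 112.3 / 2 = 56.2 kN.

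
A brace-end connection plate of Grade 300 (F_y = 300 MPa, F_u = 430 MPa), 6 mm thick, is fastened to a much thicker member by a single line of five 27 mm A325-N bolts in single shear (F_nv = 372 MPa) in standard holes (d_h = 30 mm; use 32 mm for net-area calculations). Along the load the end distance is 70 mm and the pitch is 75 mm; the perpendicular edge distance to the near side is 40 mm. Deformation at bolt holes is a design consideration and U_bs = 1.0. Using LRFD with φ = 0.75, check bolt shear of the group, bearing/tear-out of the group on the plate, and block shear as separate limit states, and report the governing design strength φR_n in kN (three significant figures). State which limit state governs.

309 kN (block shear governs)

Bolt shear: A_b = π·27²/4 = 572.6 mm²; R_n = 372 × 572.6 × 5 × 1 / 1000 = 1065 kN → 0.75 × 1065 = 799 kN.
Bearing: edge l_c = 55, r_n = 167.2 kN; interior l_c = 45, r_n = 139.3 kN; R_n = 167.2 + 4·139.3 = 724.5 kN → 543 kN.
Block shear: A_gv = 2220, A_nv = 1356, A_nt = 144 mm²; R_n = min(0.6F_uA_nv, 0.6F_yA_gv) + U_bs·F_u·A_nt = 411.8 kN → 309 kN.
Block shear governs: 309 kN.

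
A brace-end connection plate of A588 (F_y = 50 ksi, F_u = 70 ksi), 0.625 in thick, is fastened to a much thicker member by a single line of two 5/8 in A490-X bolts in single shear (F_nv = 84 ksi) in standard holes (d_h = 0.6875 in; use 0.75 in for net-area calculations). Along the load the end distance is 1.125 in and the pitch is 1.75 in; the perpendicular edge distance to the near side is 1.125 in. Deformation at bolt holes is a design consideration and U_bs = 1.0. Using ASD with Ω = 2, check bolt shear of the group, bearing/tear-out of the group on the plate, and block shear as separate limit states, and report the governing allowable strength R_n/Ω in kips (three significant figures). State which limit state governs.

Bolt shear: A_b = π·0.625²/4 = 0.3068 in²; R_n = 84 × 0.3068 × 2 × 1 = 51.54 kips → 51.54 / 2 = 25.8 kips.
Bearing: edge l_c = 0.7812, r_n = 41.02 kips; interior l_c = 1.062, r_n = 55.78 kips; R_n = 41.02 + 1·55.78 = 96.8 kips → 48.4 kips.
Block shear: A_gv = 1.797, A_nv = 1.094, A_nt = 0.4688 in²; R_n = min(0.6F_uA_nv, 0.6F_yA_gv) + U_bs·F_u·A_nt = 78.75 kips → 39.4 kips.
Bolt shear governs: 25.8 kips.

25.8 kips (bolt shear governs)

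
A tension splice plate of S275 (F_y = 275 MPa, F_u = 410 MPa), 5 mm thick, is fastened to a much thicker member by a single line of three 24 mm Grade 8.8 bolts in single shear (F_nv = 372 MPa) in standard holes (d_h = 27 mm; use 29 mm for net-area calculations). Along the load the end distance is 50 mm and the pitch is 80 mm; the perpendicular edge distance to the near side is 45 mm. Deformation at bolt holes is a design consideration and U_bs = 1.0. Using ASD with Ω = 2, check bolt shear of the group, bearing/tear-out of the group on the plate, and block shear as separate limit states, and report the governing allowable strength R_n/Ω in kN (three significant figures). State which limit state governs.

116 kN (block shear governs)

Bolt shear: A_b = π·24²/4 = 452.4 mm²; R_n = 372 × 452.4 × 3 × 1 / 1000 = 504.9 kN → 504.9 / 2 = 252 kN.
Bearing: edge l_c = 36.5, r_n = 89.79 kN; interior l_c = 53, r_n = 118.1 kN; R_n = 89.79 + 2·118.1 = 325.9 kN → 163 kN.
Block shear: A_gv = 1050, A_nv = 687.5, A_nt = 152.5 mm²; R_n = min(0.6F_uA_nv, 0.6F_yA_gv) + U_bs·F_u·A_nt = 231.7 kN → 116 kN.
Block shear governs: 116 kN.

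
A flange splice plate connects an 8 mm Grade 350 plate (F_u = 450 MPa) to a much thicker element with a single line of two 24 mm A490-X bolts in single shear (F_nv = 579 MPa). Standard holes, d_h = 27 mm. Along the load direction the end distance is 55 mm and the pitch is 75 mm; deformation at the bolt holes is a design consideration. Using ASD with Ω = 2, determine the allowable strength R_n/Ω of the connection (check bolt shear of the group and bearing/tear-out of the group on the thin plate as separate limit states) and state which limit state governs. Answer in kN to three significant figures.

Bolt shear: A_b = π·24²/4 = 452.4 mm²; R_n = 579 × 452.4 × 2 × 1 / 1000 = 523.9 kN → 523.9 / 2 = 262 kN.
Bearing (1.2 l_c t F_u ≤ 2.4 d t F_u): upper limit = 2.4·24·8·450 / 1000 = 207.4 kN.
  Edge l_c = 55 − 27/2 = 41.5 → r_n = 179.3 kN; interior l_c = 75 − 27 = 48 → r_n = 207.4 kN.
  R_n,bearing = 1·179.3 + 1·207.4 = 386.6 kN → 386.6 / 2 = 193 kN.
Bearing governs: 193 kN.

193 kN (bearing governs)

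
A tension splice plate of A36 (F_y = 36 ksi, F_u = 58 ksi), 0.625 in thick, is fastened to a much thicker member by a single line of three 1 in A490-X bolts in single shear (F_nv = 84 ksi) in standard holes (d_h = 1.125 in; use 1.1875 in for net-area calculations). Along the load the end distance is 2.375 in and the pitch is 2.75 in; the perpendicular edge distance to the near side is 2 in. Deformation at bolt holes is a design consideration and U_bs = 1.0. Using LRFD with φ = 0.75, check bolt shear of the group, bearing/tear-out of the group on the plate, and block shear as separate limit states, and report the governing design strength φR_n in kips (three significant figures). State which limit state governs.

Bolt shear: A_b = π·1²/4 = 0.7854 in²; R_n = 84 × 0.7854 × 3 × 1 = 197.9 kips → 0.75 × 197.9 = 148 kips.
Bearing: edge l_c = 1.812, r_n = 78.84 kips; interior l_c = 1.625, r_n = 70.69 kips; R_n = 78.84 + 2·70.69 = 220.2 kips → 165 kips.
Block shear: A_gv = 4.922, A_nv = 3.066, A_nt = 0.8789 in²; R_n = min(0.6F_uA_nv, 0.6F_yA_gv) + U_bs·F_u·A_nt = 157.3 kips → 118 kips.
Block shear governs: 118 kips.

118 kips (block shear governs)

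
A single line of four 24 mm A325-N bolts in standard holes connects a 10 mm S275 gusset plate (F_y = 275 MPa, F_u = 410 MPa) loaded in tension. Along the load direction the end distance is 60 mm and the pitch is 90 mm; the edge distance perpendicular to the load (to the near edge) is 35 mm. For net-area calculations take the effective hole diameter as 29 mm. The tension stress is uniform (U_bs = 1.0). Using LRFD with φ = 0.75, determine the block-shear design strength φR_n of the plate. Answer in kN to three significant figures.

Shear plane L_v = 60 + 3·90 = 330 mm; A_gv = 330 × 10 = 3300 mm².
A_nv = (330 − 3.5·29) × 10 = 2285 mm².
A_nt = (35 − 0.5·29) × 10 = 205 mm².
0.6 F_u A_nv = 562.1 kN; 0.6 F_y A_gv = 544.5 kN → shear yielding governs the shear term.
R_n = 544.5 + 1.0 × 410 × 205 / 1000 = 628.5 kN.
Design strength φR_n = 0.75 × 628.5 = 471 kN.

471 kN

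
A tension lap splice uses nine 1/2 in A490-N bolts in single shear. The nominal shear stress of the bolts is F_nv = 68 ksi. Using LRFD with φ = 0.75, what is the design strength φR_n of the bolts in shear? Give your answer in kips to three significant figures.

90.1 kips

A_b = π × 0.5² / 4 = 0.1963 in².
R_n = F_nv · A_b · n · n_s = 68 × 0.1963 × 9 × 1 = 120.2 kips.
Design strength φR_n = 0.75 × 120.2 = 90.1 kips.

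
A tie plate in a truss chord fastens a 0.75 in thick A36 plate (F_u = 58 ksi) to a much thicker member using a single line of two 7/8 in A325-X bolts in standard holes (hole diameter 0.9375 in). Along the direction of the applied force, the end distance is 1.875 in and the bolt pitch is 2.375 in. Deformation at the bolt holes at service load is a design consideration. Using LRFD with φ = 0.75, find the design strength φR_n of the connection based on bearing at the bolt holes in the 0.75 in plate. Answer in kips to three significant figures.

111 kips

Per bolt r_n = 1.2 l_c t F_u ≤ 2.4 d t F_u; upper limit = 2.4 × 0.875 × 0.75 × 58 = 91.35 kips.
Edge bolt: l_c = 1.875 − 0.9375/2 = 1.406 in → 1.2 × 1.406 × 0.75 × 58 = 73.41 → r_n = 73.41 kips.
Interior bolts: l_c = 2.375 − 0.9375 = 1.438 in → 1.2 × 1.438 × 0.75 × 58 = 75.04 → r_n = 75.04 kips.
R_n = 1 × 73.41 + 1 × 75.04 = 148.4 kips.
Design strength φR_n = 0.75 × 148.4 = 111 kips.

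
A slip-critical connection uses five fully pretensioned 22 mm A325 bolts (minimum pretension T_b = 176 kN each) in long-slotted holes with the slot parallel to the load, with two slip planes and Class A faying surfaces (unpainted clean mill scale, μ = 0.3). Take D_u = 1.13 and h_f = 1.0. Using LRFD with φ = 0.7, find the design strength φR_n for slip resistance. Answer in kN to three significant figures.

418 kN

R_n = μ · D_u · h_f · T_b · n_s · n_b = 0.3 × 1.13 × 1.0 × 176 × 2 × 5 = 596.6 kN.
Design strength φR_n = 0.7 × 596.6 = 418 kN.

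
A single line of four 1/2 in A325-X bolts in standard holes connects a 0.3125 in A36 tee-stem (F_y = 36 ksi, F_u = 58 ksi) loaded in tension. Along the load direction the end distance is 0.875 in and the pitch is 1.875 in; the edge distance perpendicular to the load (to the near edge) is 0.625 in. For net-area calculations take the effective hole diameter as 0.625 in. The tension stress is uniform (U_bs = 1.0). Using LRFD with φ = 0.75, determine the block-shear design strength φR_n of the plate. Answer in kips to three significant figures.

Shear plane L_v = 0.875 + 3·1.875 = 6.5 in; A_gv = 6.5 × 0.3125 = 2.031 in².
A_nv = (6.5 − 3.5·0.625) × 0.3125 = 1.348 in².
A_nt = (0.625 − 0.5·0.625) × 0.3125 = 0.09766 in².
0.6 F_u A_nv = 46.9 kips; 0.6 F_y A_gv = 43.87 kips → shear yielding governs the shear term.
R_n = 43.87 + 1.0 × 58 × 0.09766 = 49.54 kips.
Design strength φR_n = 0.75 × 49.54 = 37.2 kips.

37.2 kips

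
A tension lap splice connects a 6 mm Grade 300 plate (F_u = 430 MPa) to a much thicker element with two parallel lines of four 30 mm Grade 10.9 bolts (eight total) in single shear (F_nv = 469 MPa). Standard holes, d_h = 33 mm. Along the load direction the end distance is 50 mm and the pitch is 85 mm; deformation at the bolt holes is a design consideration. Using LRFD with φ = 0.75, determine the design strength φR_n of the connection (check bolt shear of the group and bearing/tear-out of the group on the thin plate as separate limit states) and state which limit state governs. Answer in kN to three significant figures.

Bolt shear: A_b = π·30²/4 = 706.9 mm²; R_n = 469 × 706.9 × 8 × 1 / 1000 = 2652 kN → 0.75 × 2652 = 1990 kN.
Bearing (1.2 l_c t F_u ≤ 2.4 d t F_u): upper limit = 2.4·30·6·430 / 1000 = 185.8 kN.
  Edge l_c = 50 − 33/2 = 33.5 → r_n = 103.7 kN; interior l_c = 85 − 33 = 52 → r_n = 161 kN.
  R_n,bearing = 2·103.7 + 6·161 = 1173 kN → 0.75 × 1173 = 880 kN.
Bearing governs: 880 kN.

880 kN (bearing governs)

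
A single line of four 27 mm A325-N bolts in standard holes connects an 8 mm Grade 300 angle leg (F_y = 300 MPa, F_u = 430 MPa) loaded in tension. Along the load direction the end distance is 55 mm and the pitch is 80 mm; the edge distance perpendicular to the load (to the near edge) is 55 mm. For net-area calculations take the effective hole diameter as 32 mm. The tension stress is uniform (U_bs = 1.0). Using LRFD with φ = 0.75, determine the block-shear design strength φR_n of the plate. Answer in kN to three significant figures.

Shear plane L_v = 55 + 3·80 = 295 mm; A_gv = 295 × 8 = 2360 mm².
A_nv = (295 − 3.5·32) × 8 = 1464 mm².
A_nt = (55 − 0.5·32) × 8 = 312 mm².
0.6 F_u A_nv = 377.7 kN; 0.6 F_y A_gv = 424.8 kN → shear rupture governs the shear term.
R_n = 377.7 + 1.0 × 430 × 312 / 1000 = 511.9 kN.
Design strength φR_n = 0.75 × 511.9 = 384 kN.

384 kN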